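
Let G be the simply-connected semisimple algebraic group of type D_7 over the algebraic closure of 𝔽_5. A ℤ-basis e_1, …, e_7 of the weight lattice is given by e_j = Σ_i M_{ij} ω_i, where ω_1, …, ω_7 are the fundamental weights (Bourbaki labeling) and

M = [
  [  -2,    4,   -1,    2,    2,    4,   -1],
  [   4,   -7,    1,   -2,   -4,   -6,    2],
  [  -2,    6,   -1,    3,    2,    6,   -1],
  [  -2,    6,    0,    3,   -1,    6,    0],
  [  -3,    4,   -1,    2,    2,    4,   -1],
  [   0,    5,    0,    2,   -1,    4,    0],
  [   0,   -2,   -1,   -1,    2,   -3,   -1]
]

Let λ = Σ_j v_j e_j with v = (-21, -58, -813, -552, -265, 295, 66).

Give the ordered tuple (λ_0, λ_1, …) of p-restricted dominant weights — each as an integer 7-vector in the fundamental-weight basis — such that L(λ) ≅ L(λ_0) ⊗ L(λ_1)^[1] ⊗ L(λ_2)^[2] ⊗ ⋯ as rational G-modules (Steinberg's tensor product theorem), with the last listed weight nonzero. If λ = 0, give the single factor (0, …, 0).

((3, 0, 0, 3, 4, 1, 0), (0, 2, 0, 4, 4, 0, 0), (4, 1, 1, 2, 4, 2, 0))

ω-coordinates c = M·v, v = (-21, -58, -813, -552, -265, 295, 66):
  c_1 = -2*-21 + 4*-58 + -1*-813 + 2*-552 + 2*-265 + 4*295 + -1*66 = 103
  c_2 = 4*-21 + -7*-58 + 1*-813 + -2*-552 + -4*-265 + -6*295 + 2*66 = 35
  c_3 = -2*-21 + 6*-58 + -1*-813 + 3*-552 + 2*-265 + 6*295 + -1*66 = 25
  c_4 = -2*-21 + 6*-58 + 0*-813 + 3*-552 + -1*-265 + 6*295 + 0*66 = 73
  c_5 = -3*-21 + 4*-58 + -1*-813 + 2*-552 + 2*-265 + 4*295 + -1*66 = 124
  c_6 = 0*-21 + 5*-58 + 0*-813 + 2*-552 + -1*-265 + 4*295 + 0*66 = 51
  c_7 = 0*-21 + -2*-58 + -1*-813 + -1*-552 + 2*-265 + -3*295 + -1*66 = 0
p = 5; digits c_i = Σ_j d_{ij}·5^j, 0 ≤ d_{ij} < 5:
  c_1 = 103 = 3·5^0 + 0·5^1 + 4·5^2
  c_2 = 35 = 0·5^0 + 2·5^1 + 1·5^2
  c_3 = 25 = 0·5^0 + 0·5^1 + 1·5^2
  c_4 = 73 = 3·5^0 + 4·5^1 + 2·5^2
  c_5 = 124 = 4·5^0 + 4·5^1 + 4·5^2
  c_6 = 51 = 1·5^0 + 0·5^1 + 2·5^2
  c_7 = 0
p-restricted factor λ_0 = (3, 0, 0, 3, 4, 1, 0)
p-restricted factor λ_1 = (0, 2, 0, 4, 4, 0, 0)
p-restricted factor λ_2 = (4, 1, 1, 2, 4, 2, 0)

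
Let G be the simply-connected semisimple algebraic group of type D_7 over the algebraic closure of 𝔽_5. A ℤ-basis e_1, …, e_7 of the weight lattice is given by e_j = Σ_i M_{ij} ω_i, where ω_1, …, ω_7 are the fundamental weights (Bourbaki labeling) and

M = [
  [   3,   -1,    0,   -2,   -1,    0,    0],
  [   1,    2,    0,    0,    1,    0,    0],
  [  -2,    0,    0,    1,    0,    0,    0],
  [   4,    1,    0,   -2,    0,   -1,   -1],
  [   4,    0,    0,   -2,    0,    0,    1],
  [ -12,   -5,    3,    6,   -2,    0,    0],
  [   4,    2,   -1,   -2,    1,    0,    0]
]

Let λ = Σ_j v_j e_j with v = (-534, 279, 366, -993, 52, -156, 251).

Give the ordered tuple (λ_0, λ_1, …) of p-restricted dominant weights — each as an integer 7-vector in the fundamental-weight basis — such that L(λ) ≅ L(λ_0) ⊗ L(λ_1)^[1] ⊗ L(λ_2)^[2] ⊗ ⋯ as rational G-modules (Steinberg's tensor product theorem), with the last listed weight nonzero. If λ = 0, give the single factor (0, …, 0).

((3, 1, 0, 4, 1, 4, 4), (0, 0, 0, 1, 0, 4, 3), (2, 3, 3, 1, 4, 1, 3))

Compute c_i = Σ_j M_{ij} v_j with v = (-534, 279, 366, -993, 52, -156, 251):
  c_1 = (3)·(-534) + (-1)·(279) + 0·366 + (-2)·(-993) + (-1)·(52) + (0)·(-156) + 0·251 = 53
  c_2 = (1)·(-534) + 2·279 + 0·366 + (0)·(-993) + 1·52 + (0)·(-156) + 0·251 = 76
  c_3 = (-2)·(-534) + 0·279 + 0·366 + (1)·(-993) + 0·52 + (0)·(-156) + 0·251 = 75
  c_4 = (4)·(-534) + 1·279 + 0·366 + (-2)·(-993) + 0·52 + (-1)·(-156) + (-1)·(251) = 34
  c_5 = (4)·(-534) + 0·279 + 0·366 + (-2)·(-993) + 0·52 + (0)·(-156) + 1·251 = 101
  c_6 = (-12)·(-534) + (-5)·(279) + 3·366 + (6)·(-993) + (-2)·(52) + (0)·(-156) + 0·251 = 49
  c_7 = (4)·(-534) + 2·279 + (-1)·(366) + (-2)·(-993) + 1·52 + (0)·(-156) + 0·251 = 94
Base-5 expansion of each c_i:
  c_1 = 53 = 3·5^0 + 0·5^1 + 2·5^2
  c_2 = 76 = 1·5^0 + 0·5^1 + 3·5^2
  c_3 = 75 = 0·5^0 + 0·5^1 + 3·5^2
  c_4 = 34 = 4·5^0 + 1·5^1 + 1·5^2
  c_5 = 101 = 1·5^0 + 0·5^1 + 4·5^2
  c_6 = 49 = 4·5^0 + 4·5^1 + 1·5^2
  c_7 = 94 = 4·5^0 + 3·5^1 + 3·5^2
p-restricted factor λ_0 = (3, 1, 0, 4, 1, 4, 4)
p-restricted factor λ_1 = (0, 0, 0, 1, 0, 4, 3)
p-restricted factor λ_2 = (2, 3, 3, 1, 4, 1, 3)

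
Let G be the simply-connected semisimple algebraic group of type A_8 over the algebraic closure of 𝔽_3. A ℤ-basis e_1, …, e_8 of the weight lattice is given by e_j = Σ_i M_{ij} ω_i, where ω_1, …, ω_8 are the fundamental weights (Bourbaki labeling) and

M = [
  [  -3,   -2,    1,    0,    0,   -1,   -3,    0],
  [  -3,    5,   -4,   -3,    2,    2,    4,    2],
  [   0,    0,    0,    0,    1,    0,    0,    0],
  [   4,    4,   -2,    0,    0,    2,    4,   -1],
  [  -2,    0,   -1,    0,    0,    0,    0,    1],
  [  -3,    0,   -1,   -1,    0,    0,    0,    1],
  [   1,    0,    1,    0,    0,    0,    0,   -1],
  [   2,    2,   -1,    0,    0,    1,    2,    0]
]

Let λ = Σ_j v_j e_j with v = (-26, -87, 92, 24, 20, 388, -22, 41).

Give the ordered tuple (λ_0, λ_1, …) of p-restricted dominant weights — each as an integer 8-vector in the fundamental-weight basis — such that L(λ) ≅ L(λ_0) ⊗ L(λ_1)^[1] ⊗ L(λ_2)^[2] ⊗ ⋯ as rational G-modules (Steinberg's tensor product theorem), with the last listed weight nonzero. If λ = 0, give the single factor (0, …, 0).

((1, 1, 2, 2, 1, 0, 1, 2), (1, 1, 0, 0, 0, 1, 2, 2), (2, 1, 2, 1, 0, 0, 2, 2))

Converting to the ω-basis (c_i = row i of M dotted with v = (-26, -87, 92, 24, 20, 388, -22, 41)):
  c_1 = -3*-26 + -2*-87 + 1*92 + 0*24 + 0*20 + -1*388 + -3*-22 + 0*41 = 22
  c_2 = -3*-26 + 5*-87 + -4*92 + -3*24 + 2*20 + 2*388 + 4*-22 + 2*41 = 13
  c_3 = 0*-26 + 0*-87 + 0*92 + 0*24 + 1*20 + 0*388 + 0*-22 + 0*41 = 20
  c_4 = 4*-26 + 4*-87 + -2*92 + 0*24 + 0*20 + 2*388 + 4*-22 + -1*41 = 11
  c_5 = -2*-26 + 0*-87 + -1*92 + 0*24 + 0*20 + 0*388 + 0*-22 + 1*41 = 1
  c_6 = -3*-26 + 0*-87 + -1*92 + -1*24 + 0*20 + 0*388 + 0*-22 + 1*41 = 3
  c_7 = 1*-26 + 0*-87 + 1*92 + 0*24 + 0*20 + 0*388 + 0*-22 + -1*41 = 25
  c_8 = 2*-26 + 2*-87 + -1*92 + 0*24 + 0*20 + 1*388 + 2*-22 + 0*41 = 26
Writing each c_i in base p = 3:
  c_1 = 22 = 1·3^0 + 1·3^1 + 2·3^2
  c_2 = 13 = 1·3^0 + 1·3^1 + 1·3^2
  c_3 = 20 = 2·3^0 + 0·3^1 + 2·3^2
  c_4 = 11 = 2·3^0 + 0·3^1 + 1·3^2
  c_5 = 1 = 1·3^0
  c_6 = 3 = 0·3^0 + 1·3^1
  c_7 = 25 = 1·3^0 + 2·3^1 + 2·3^2
  c_8 = 26 = 2·3^0 + 2·3^1 + 2·3^2
λ_0 = (1, 1, 2, 2, 1, 0, 1, 2)
λ_1 = (1, 1, 0, 0, 0, 1, 2, 2)
λ_2 = (2, 1, 2, 1, 0, 0, 2, 2)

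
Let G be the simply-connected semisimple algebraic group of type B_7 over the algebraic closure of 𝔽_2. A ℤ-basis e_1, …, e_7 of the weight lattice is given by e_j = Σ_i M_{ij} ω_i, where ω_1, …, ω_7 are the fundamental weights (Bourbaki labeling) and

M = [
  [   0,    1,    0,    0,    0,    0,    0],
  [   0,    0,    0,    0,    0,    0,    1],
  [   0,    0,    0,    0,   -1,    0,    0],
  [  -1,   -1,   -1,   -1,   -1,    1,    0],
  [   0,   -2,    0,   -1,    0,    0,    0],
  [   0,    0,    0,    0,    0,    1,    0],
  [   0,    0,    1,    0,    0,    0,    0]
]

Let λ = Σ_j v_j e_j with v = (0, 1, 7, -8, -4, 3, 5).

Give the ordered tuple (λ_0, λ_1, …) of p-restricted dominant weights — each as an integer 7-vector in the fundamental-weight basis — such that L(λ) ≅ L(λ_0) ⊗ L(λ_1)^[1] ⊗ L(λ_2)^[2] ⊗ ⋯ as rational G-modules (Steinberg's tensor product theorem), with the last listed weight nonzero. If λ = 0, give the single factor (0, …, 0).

((1, 1, 0, 1, 0, 1, 1), (0, 0, 0, 1, 1, 1, 1), (0, 1, 1, 1, 1, 0, 1))

Change of basis e → ω: c = M·v where v = (0, 1, 7, -8, -4, 3, 5):
  c_1 = (0)·(0) + (1)·(1) + (0)·(7) + (0)·(-8) + (0)·(-4) + (0)·(3) + (0)·(5) = 1
  c_2 = (0)·(0) + (0)·(1) + (0)·(7) + (0)·(-8) + (0)·(-4) + (0)·(3) + (1)·(5) = 5
  c_3 = (0)·(0) + (0)·(1) + (0)·(7) + (0)·(-8) + (-1)·(-4) + (0)·(3) + (0)·(5) = 4
  c_4 = (-1)·(0) + (-1)·(1) + (-1)·(7) + (-1)·(-8) + (-1)·(-4) + (1)·(3) + (0)·(5) = 7
  c_5 = (0)·(0) + (-2)·(1) + (0)·(7) + (-1)·(-8) + (0)·(-4) + (0)·(3) + (0)·(5) = 6
  c_6 = (0)·(0) + (0)·(1) + (0)·(7) + (0)·(-8) + (0)·(-4) + (1)·(3) + (0)·(5) = 3
  c_7 = (0)·(0) + (0)·(1) + (1)·(7) + (0)·(-8) + (0)·(-4) + (0)·(3) + (0)·(5) = 7
p = 2; digits c_i = Σ_j d_{ij}·2^j, 0 ≤ d_{ij} < 2:
  c_1 = 1 = 1·2^0
  c_2 = 5 = 1·2^0 + 0·2^1 + 1·2^2
  c_3 = 4 = 0·2^0 + 0·2^1 + 1·2^2
  c_4 = 7 = 1·2^0 + 1·2^1 + 1·2^2
  c_5 = 6 = 0·2^0 + 1·2^1 + 1·2^2
  c_6 = 3 = 1·2^0 + 1·2^1
  c_7 = 7 = 1·2^0 + 1·2^1 + 1·2^2
Factor λ_0 = (1, 1, 0, 1, 0, 1, 1)
Factor λ_1 = (0, 0, 0, 1, 1, 1, 1)
Factor λ_2 = (0, 1, 1, 1, 1, 0, 1)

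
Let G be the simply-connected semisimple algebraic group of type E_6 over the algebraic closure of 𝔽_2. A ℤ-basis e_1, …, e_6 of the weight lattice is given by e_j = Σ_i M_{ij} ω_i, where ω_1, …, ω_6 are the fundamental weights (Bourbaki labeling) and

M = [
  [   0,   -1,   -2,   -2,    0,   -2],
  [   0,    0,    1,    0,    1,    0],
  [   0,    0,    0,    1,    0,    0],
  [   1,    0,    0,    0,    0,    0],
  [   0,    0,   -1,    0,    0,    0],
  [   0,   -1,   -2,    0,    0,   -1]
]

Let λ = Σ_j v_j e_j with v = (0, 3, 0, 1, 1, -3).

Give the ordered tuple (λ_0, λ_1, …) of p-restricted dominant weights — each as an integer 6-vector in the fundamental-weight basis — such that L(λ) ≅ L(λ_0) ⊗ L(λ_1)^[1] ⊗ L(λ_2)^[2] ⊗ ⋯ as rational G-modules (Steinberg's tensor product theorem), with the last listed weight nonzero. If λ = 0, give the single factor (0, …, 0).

((1, 1, 1, 0, 0, 0),)

Change of basis e → ω: c = M·v where v = (0, 3, 0, 1, 1, -3):
  c_1 = 0*0 + -1*3 + -2*0 + -2*1 + 0*1 + -2*-3 = 1
  c_2 = 0*0 + 0*3 + 1*0 + 0*1 + 1*1 + 0*-3 = 1
  c_3 = 0*0 + 0*3 + 0*0 + 1*1 + 0*1 + 0*-3 = 1
  c_4 = 1*0 + 0*3 + 0*0 + 0*1 + 0*1 + 0*-3 = 0
  c_5 = 0*0 + 0*3 + -1*0 + 0*1 + 0*1 + 0*-3 = 0
  c_6 = 0*0 + -1*3 + -2*0 + 0*1 + 0*1 + -1*-3 = 0
Base-2 expansion of each c_i:
  c_1 = 1 = 1·2^0
  c_2 = 1 = 1·2^0
  c_3 = 1 = 1·2^0
  c_4 = 0
  c_5 = 0
  c_6 = 0
Factor λ_0 = (1, 1, 1, 0, 0, 0)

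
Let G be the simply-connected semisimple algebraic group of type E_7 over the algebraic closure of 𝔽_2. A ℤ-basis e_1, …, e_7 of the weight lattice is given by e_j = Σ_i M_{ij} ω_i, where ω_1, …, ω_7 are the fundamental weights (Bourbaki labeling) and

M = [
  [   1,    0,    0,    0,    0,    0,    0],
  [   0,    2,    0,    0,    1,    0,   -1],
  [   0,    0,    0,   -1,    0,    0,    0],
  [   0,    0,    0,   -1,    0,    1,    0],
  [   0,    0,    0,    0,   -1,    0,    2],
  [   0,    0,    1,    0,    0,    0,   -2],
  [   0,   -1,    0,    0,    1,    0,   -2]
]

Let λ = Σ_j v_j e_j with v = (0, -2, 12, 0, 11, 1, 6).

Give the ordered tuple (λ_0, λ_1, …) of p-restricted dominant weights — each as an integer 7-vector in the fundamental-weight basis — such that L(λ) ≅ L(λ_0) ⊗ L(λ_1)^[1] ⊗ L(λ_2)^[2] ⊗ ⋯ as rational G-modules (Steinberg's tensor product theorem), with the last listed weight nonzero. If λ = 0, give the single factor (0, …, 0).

((0, 1, 0, 1, 1, 0, 1),)

Converting to the ω-basis (c_i = row i of M dotted with v = (0, -2, 12, 0, 11, 1, 6)):
  c_1 = 1·0 + (0)·(-2) + 0·12 + 0·0 + 0·11 + 0·1 + 0·6 = 0
  c_2 = 0·0 + (2)·(-2) + 0·12 + 0·0 + 1·11 + 0·1 + (-1)·(6) = 1
  c_3 = 0·0 + (0)·(-2) + 0·12 + (-1)·(0) + 0·11 + 0·1 + 0·6 = 0
  c_4 = 0·0 + (0)·(-2) + 0·12 + (-1)·(0) + 0·11 + 1·1 + 0·6 = 1
  c_5 = 0·0 + (0)·(-2) + 0·12 + 0·0 + (-1)·(11) + 0·1 + 2·6 = 1
  c_6 = 0·0 + (0)·(-2) + 1·12 + 0·0 + 0·11 + 0·1 + (-2)·(6) = 0
  c_7 = 0·0 + (-1)·(-2) + 0·12 + 0·0 + 1·11 + 0·1 + (-2)·(6) = 1
Expand coordinatewise in base 2:
  c_1 = 0
  c_2 = 1 = 1·2^0
  c_3 = 0
  c_4 = 1 = 1·2^0
  c_5 = 1 = 1·2^0
  c_6 = 0
  c_7 = 1 = 1·2^0
Factor λ_0 = (0, 1, 0, 1, 1, 0, 1)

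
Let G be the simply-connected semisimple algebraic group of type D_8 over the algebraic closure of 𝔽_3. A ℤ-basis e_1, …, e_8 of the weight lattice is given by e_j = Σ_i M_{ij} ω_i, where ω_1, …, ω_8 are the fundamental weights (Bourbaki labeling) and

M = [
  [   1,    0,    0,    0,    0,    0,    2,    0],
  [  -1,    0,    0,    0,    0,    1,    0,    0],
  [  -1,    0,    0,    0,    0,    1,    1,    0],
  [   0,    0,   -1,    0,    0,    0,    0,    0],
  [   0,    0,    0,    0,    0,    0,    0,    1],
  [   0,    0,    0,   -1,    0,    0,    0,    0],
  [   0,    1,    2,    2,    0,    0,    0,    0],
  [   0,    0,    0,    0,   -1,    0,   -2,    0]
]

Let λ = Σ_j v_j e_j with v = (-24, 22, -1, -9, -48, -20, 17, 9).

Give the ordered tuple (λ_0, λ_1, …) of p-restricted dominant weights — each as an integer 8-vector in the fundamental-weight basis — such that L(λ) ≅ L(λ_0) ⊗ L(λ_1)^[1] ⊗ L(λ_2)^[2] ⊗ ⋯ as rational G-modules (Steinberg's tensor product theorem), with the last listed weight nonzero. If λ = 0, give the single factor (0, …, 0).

((1, 1, 0, 1, 0, 0, 2, 2), (0, 1, 1, 0, 0, 0, 0, 1), (1, 0, 2, 0, 1, 1, 0, 1))

ω-coordinates c = M·v, v = (-24, 22, -1, -9, -48, -20, 17, 9):
  c_1 = (1)·(-24) + 0·22 + (0)·(-1) + (0)·(-9) + (0)·(-48) + (0)·(-20) + 2·17 + 0·9 = 10
  c_2 = (-1)·(-24) + 0·22 + (0)·(-1) + (0)·(-9) + (0)·(-48) + (1)·(-20) + 0·17 + 0·9 = 4
  c_3 = (-1)·(-24) + 0·22 + (0)·(-1) + (0)·(-9) + (0)·(-48) + (1)·(-20) + 1·17 + 0·9 = 21
  c_4 = (0)·(-24) + 0·22 + (-1)·(-1) + (0)·(-9) + (0)·(-48) + (0)·(-20) + 0·17 + 0·9 = 1
  c_5 = (0)·(-24) + 0·22 + (0)·(-1) + (0)·(-9) + (0)·(-48) + (0)·(-20) + 0·17 + 1·9 = 9
  c_6 = (0)·(-24) + 0·22 + (0)·(-1) + (-1)·(-9) + (0)·(-48) + (0)·(-20) + 0·17 + 0·9 = 9
  c_7 = (0)·(-24) + 1·22 + (2)·(-1) + (2)·(-9) + (0)·(-48) + (0)·(-20) + 0·17 + 0·9 = 2
  c_8 = (0)·(-24) + 0·22 + (0)·(-1) + (0)·(-9) + (-1)·(-48) + (0)·(-20) + (-2)·(17) + 0·9 = 14
Expand coordinatewise in base 3:
  c_1 = 10 = 1·3^0 + 0·3^1 + 1·3^2
  c_2 = 4 = 1·3^0 + 1·3^1
  c_3 = 21 = 0·3^0 + 1·3^1 + 2·3^2
  c_4 = 1 = 1·3^0
  c_5 = 9 = 0·3^0 + 0·3^1 + 1·3^2
  c_6 = 9 = 0·3^0 + 0·3^1 + 1·3^2
  c_7 = 2 = 2·3^0
  c_8 = 14 = 2·3^0 + 1·3^1 + 1·3^2
Factor λ_0 = (1, 1, 0, 1, 0, 0, 2, 2)
Factor λ_1 = (0, 1, 1, 0, 0, 0, 0, 1)
Factor λ_2 = (1, 0, 2, 0, 1, 1, 0, 1)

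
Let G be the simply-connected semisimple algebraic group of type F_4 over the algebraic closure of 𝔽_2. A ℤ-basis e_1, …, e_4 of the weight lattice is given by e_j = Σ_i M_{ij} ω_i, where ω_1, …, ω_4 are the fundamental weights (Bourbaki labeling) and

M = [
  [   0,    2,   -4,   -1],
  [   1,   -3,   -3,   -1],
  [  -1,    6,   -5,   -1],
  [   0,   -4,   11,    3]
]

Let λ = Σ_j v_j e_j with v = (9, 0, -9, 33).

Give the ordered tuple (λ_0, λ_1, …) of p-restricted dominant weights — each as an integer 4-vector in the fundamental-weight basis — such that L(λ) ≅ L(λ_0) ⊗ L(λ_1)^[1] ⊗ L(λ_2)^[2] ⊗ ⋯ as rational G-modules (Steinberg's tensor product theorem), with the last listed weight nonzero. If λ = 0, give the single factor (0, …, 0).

((1, 1, 1, 0), (1, 1, 1, 0))

Change of basis e → ω: c = M·v where v = (9, 0, -9, 33):
  c_1 = 0·9 + 2·0 + (-4)·(-9) + (-1)·(33) = 3
  c_2 = 1·9 + (-3)·(0) + (-3)·(-9) + (-1)·(33) = 3
  c_3 = (-1)·(9) + 6·0 + (-5)·(-9) + (-1)·(33) = 3
  c_4 = 0·9 + (-4)·(0) + (11)·(-9) + 3·33 = 0
p = 2; digits c_i = Σ_j d_{ij}·2^j, 0 ≤ d_{ij} < 2:
  c_1 = 3 = 1·2^0 + 1·2^1
  c_2 = 3 = 1·2^0 + 1·2^1
  c_3 = 3 = 1·2^0 + 1·2^1
  c_4 = 0
λ_0 = (1, 1, 1, 0)
λ_1 = (1, 1, 1, 0)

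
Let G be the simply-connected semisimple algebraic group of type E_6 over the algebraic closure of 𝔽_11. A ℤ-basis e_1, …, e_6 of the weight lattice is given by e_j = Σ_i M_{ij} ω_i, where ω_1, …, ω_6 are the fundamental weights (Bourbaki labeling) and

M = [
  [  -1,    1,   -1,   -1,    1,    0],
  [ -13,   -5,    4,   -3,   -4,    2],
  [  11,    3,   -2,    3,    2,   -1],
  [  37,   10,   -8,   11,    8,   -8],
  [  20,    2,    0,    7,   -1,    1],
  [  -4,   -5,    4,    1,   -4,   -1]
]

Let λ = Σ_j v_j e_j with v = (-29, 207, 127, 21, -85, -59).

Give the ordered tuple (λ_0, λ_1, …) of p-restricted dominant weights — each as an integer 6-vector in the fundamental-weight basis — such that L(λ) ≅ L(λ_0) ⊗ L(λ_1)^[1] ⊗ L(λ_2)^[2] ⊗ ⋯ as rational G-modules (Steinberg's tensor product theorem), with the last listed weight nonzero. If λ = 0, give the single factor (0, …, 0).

ω-coordinates c = M·v, v = (-29, 207, 127, 21, -85, -59):
  c_1 = (-1)·(-29) + (1)·(207) + (-1)·(127) + (-1)·(21) + (1)·(-85) + (0)·(-59) = 3
  c_2 = (-13)·(-29) + (-5)·(207) + (4)·(127) + (-3)·(21) + (-4)·(-85) + (2)·(-59) = 9
  c_3 = (11)·(-29) + (3)·(207) + (-2)·(127) + (3)·(21) + (2)·(-85) + (-1)·(-59) = 0
  c_4 = (37)·(-29) + (10)·(207) + (-8)·(127) + (11)·(21) + (8)·(-85) + (-8)·(-59) = 4
  c_5 = (20)·(-29) + (2)·(207) + (0)·(127) + (7)·(21) + (-1)·(-85) + (1)·(-59) = 7
  c_6 = (-4)·(-29) + (-5)·(207) + (4)·(127) + (1)·(21) + (-4)·(-85) + (-1)·(-59) = 9
Base-11 expansion of each c_i:
  c_1 = 3 = 3·11^0
  c_2 = 9 = 9·11^0
  c_3 = 0
  c_4 = 4 = 4·11^0
  c_5 = 7 = 7·11^0
  c_6 = 9 = 9·11^0
p-restricted factor λ_0 = (3, 9, 0, 4, 7, 9)

((3, 9, 0, 4, 7, 9),)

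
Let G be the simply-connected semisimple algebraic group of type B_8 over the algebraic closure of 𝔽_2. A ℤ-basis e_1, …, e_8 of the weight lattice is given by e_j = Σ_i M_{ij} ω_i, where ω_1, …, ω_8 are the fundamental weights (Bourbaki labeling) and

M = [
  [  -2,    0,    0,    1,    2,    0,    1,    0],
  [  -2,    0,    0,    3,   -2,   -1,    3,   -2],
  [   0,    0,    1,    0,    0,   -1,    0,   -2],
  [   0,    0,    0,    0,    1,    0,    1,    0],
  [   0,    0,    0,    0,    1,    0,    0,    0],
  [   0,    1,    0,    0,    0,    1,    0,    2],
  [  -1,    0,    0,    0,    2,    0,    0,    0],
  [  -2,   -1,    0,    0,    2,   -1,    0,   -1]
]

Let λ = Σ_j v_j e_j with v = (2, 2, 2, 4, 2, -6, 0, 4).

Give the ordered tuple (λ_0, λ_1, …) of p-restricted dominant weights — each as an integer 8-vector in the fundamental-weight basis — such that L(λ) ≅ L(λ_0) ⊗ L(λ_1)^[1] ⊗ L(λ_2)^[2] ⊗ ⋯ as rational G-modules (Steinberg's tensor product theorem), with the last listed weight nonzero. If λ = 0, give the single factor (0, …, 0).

((0, 0, 0, 0, 0, 0, 0, 0), (0, 1, 0, 1, 1, 0, 1, 0), (1, 0, 0, 0, 0, 1, 0, 0))

ω-coordinates c = M·v, v = (2, 2, 2, 4, 2, -6, 0, 4):
  c_1 = (-2)·(2) + 0·2 + 0·2 + 1·4 + 2·2 + (0)·(-6) + 1·0 + 0·4 = 4
  c_2 = (-2)·(2) + 0·2 + 0·2 + 3·4 + (-2)·(2) + (-1)·(-6) + 3·0 + (-2)·(4) = 2
  c_3 = 0·2 + 0·2 + 1·2 + 0·4 + 0·2 + (-1)·(-6) + 0·0 + (-2)·(4) = 0
  c_4 = 0·2 + 0·2 + 0·2 + 0·4 + 1·2 + (0)·(-6) + 1·0 + 0·4 = 2
  c_5 = 0·2 + 0·2 + 0·2 + 0·4 + 1·2 + (0)·(-6) + 0·0 + 0·4 = 2
  c_6 = 0·2 + 1·2 + 0·2 + 0·4 + 0·2 + (1)·(-6) + 0·0 + 2·4 = 4
  c_7 = (-1)·(2) + 0·2 + 0·2 + 0·4 + 2·2 + (0)·(-6) + 0·0 + 0·4 = 2
  c_8 = (-2)·(2) + (-1)·(2) + 0·2 + 0·4 + 2·2 + (-1)·(-6) + 0·0 + (-1)·(4) = 0
Writing each c_i in base p = 2:
  c_1 = 4 = 0·2^0 + 0·2^1 + 1·2^2
  c_2 = 2 = 0·2^0 + 1·2^1
  c_3 = 0
  c_4 = 2 = 0·2^0 + 1·2^1
  c_5 = 2 = 0·2^0 + 1·2^1
  c_6 = 4 = 0·2^0 + 0·2^1 + 1·2^2
  c_7 = 2 = 0·2^0 + 1·2^1
  c_8 = 0
Factor λ_0 = (0, 0, 0, 0, 0, 0, 0, 0)
Factor λ_1 = (0, 1, 0, 1, 1, 0, 1, 0)
Factor λ_2 = (1, 0, 0, 0, 0, 1, 0, 0)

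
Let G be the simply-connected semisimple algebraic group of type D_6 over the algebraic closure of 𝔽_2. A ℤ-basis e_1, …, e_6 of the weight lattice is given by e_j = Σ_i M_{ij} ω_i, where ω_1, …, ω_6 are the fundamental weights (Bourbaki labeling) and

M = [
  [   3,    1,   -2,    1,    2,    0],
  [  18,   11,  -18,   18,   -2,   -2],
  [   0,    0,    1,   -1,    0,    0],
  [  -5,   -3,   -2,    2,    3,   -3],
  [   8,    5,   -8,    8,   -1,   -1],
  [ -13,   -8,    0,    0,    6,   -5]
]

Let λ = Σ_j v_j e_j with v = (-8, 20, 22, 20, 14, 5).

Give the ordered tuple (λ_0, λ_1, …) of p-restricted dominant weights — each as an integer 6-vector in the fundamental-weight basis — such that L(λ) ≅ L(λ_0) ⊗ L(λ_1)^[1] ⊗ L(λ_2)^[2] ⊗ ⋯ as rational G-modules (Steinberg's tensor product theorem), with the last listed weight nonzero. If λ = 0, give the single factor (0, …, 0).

((0, 0, 0, 1, 1, 1), (0, 1, 1, 1, 0, 1))

Converting to the ω-basis (c_i = row i of M dotted with v = (-8, 20, 22, 20, 14, 5)):
  c_1 = (3)·(-8) + (1)·(20) + (-2)·(22) + (1)·(20) + (2)·(14) + (0)·(5) = 0
  c_2 = (18)·(-8) + (11)·(20) + (-18)·(22) + (18)·(20) + (-2)·(14) + (-2)·(5) = 2
  c_3 = (0)·(-8) + (0)·(20) + (1)·(22) + (-1)·(20) + (0)·(14) + (0)·(5) = 2
  c_4 = (-5)·(-8) + (-3)·(20) + (-2)·(22) + (2)·(20) + (3)·(14) + (-3)·(5) = 3
  c_5 = (8)·(-8) + (5)·(20) + (-8)·(22) + (8)·(20) + (-1)·(14) + (-1)·(5) = 1
  c_6 = (-13)·(-8) + (-8)·(20) + (0)·(22) + (0)·(20) + (6)·(14) + (-5)·(5) = 3
p = 2; digits c_i = Σ_j d_{ij}·2^j, 0 ≤ d_{ij} < 2:
  c_1 = 0
  c_2 = 2 = 0·2^0 + 1·2^1
  c_3 = 2 = 0·2^0 + 1·2^1
  c_4 = 3 = 1·2^0 + 1·2^1
  c_5 = 1 = 1·2^0
  c_6 = 3 = 1·2^0 + 1·2^1
p-restricted factor λ_0 = (0, 0, 0, 1, 1, 1)
p-restricted factor λ_1 = (0, 1, 1, 1, 0, 1)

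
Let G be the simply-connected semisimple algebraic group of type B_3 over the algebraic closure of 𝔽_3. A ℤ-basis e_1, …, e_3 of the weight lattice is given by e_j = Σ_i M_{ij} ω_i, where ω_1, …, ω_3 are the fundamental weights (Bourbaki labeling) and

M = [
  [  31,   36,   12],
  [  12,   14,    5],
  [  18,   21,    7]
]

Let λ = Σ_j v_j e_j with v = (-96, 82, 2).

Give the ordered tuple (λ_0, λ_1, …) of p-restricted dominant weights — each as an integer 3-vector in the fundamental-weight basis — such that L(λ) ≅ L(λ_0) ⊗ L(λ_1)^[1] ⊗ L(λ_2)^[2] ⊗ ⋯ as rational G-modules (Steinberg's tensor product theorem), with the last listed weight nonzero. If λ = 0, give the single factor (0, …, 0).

Compute c_i = Σ_j M_{ij} v_j with v = (-96, 82, 2):
  c_1 = 31*-96 + 36*82 + 12*2 = 0
  c_2 = 12*-96 + 14*82 + 5*2 = 6
  c_3 = 18*-96 + 21*82 + 7*2 = 8
Expand coordinatewise in base 3:
  c_1 = 0
  c_2 = 6 = 0·3^0 + 2·3^1
  c_3 = 8 = 2·3^0 + 2·3^1
p-restricted factor λ_0 = (0, 0, 2)
p-restricted factor λ_1 = (0, 2, 2)

((0, 0, 2), (0, 2, 2))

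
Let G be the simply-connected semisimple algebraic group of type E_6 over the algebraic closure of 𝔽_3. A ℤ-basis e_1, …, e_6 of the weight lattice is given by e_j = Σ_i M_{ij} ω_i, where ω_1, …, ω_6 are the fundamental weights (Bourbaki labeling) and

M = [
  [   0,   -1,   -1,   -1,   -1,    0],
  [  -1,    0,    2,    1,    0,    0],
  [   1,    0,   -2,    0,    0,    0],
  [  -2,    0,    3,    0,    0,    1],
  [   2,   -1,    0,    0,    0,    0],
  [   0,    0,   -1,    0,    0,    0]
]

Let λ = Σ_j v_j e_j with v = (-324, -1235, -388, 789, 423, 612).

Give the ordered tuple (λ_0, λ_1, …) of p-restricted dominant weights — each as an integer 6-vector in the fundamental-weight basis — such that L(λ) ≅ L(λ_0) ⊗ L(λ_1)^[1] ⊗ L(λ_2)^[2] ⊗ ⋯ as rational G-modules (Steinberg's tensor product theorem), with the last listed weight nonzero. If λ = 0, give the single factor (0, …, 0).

In the fundamental-weight basis, λ has coordinates c = M·v (v = (-324, -1235, -388, 789, 423, 612)):
  c_1 = 0*-324 + -1*-1235 + -1*-388 + -1*789 + -1*423 + 0*612 = 411
  c_2 = -1*-324 + 0*-1235 + 2*-388 + 1*789 + 0*423 + 0*612 = 337
  c_3 = 1*-324 + 0*-1235 + -2*-388 + 0*789 + 0*423 + 0*612 = 452
  c_4 = -2*-324 + 0*-1235 + 3*-388 + 0*789 + 0*423 + 1*612 = 96
  c_5 = 2*-324 + -1*-1235 + 0*-388 + 0*789 + 0*423 + 0*612 = 587
  c_6 = 0*-324 + 0*-1235 + -1*-388 + 0*789 + 0*423 + 0*612 = 388
Base-3 expansion of each c_i:
  c_1 = 411 = 0·3^0 + 2·3^1 + 0·3^2 + 0·3^3 + 2·3^4 + 1·3^5
  c_2 = 337 = 1·3^0 + 1·3^1 + 1·3^2 + 0·3^3 + 1·3^4 + 1·3^5
  c_3 = 452 = 2·3^0 + 0·3^1 + 2·3^2 + 1·3^3 + 2·3^4 + 1·3^5
  c_4 = 96 = 0·3^0 + 2·3^1 + 1·3^2 + 0·3^3 + 1·3^4
  c_5 = 587 = 2·3^0 + 0·3^1 + 2·3^2 + 0·3^3 + 1·3^4 + 2·3^5
  c_6 = 388 = 1·3^0 + 0·3^1 + 1·3^2 + 2·3^3 + 1·3^4 + 1·3^5
Factor λ_0 = (0, 1, 2, 0, 2, 1)
Factor λ_1 = (2, 1, 0, 2, 0, 0)
Factor λ_2 = (0, 1, 2, 1, 2, 1)
Factor λ_3 = (0, 0, 1, 0, 0, 2)
Factor λ_4 = (2, 1, 2, 1, 1, 1)
Factor λ_5 = (1, 1, 1, 0, 2, 1)

((0, 1, 2, 0, 2, 1), (2, 1, 0, 2, 0, 0), (0, 1, 2, 1, 2, 1), (0, 0, 1, 0, 0, 2), (2, 1, 2, 1, 1, 1), (1, 1, 1, 0, 2, 1))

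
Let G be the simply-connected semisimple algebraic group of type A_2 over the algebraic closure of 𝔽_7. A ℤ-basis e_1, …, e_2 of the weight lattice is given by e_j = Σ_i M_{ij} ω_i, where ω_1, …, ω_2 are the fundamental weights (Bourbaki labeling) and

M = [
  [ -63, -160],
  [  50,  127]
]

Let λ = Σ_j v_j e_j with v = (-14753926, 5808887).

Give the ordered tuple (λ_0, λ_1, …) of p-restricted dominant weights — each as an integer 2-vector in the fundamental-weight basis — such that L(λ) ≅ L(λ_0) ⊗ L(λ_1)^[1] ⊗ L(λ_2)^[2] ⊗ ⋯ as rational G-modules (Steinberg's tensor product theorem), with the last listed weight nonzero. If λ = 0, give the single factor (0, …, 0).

ω-coordinates c = M·v, v = (-14753926, 5808887):
  c_1 = (-63)·(-14753926) + (-160)·(5808887) = 75418
  c_2 = (50)·(-14753926) + 127·5808887 = 32349
p = 7; digits c_i = Σ_j d_{ij}·7^j, 0 ≤ d_{ij} < 7:
  c_1 = 75418 = 0·7^0 + 1·7^1 + 6·7^2 + 2·7^3 + 3·7^4 + 4·7^5
  c_2 = 32349 = 2·7^0 + 1·7^1 + 2·7^2 + 3·7^3 + 6·7^4 + 1·7^5
λ_0 = (0, 2)
λ_1 = (1, 1)
λ_2 = (6, 2)
λ_3 = (2, 3)
λ_4 = (3, 6)
λ_5 = (4, 1)

((0, 2), (1, 1), (6, 2), (2, 3), (3, 6), (4, 1))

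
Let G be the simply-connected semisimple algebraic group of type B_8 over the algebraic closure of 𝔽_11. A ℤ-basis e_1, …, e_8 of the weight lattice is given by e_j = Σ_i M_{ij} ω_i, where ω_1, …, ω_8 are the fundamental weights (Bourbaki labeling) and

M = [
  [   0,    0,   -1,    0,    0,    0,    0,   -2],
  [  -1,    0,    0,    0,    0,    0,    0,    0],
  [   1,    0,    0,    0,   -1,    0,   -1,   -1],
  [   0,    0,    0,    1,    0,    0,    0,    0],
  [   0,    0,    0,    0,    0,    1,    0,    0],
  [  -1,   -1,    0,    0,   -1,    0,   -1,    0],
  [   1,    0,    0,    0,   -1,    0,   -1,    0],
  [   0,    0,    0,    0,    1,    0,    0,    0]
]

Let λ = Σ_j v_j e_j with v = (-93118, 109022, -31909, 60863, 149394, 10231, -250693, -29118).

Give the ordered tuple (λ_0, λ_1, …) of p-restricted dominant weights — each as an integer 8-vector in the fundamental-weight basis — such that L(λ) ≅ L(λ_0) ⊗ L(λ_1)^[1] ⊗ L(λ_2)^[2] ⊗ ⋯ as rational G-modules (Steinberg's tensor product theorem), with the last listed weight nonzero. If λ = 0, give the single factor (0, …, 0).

((0, 3, 9, 0, 1, 2, 8, 3), (0, 6, 2, 0, 6, 8, 6, 7), (8, 10, 0, 8, 7, 1, 1, 2), (1, 3, 6, 1, 7, 9, 6, 2), (6, 6, 2, 4, 0, 5, 0, 10))

Compute c_i = Σ_j M_{ij} v_j with v = (-93118, 109022, -31909, 60863, 149394, 10231, -250693, -29118):
  c_1 = (0)·(-93118) + (0)·(109022) + (-1)·(-31909) + (0)·(60863) + (0)·(149394) + (0)·(10231) + (0)·(-250693) + (-2)·(-29118) = 90145
  c_2 = (-1)·(-93118) + (0)·(109022) + (0)·(-31909) + (0)·(60863) + (0)·(149394) + (0)·(10231) + (0)·(-250693) + (0)·(-29118) = 93118
  c_3 = (1)·(-93118) + (0)·(109022) + (0)·(-31909) + (0)·(60863) + (-1)·(149394) + (0)·(10231) + (-1)·(-250693) + (-1)·(-29118) = 37299
  c_4 = (0)·(-93118) + (0)·(109022) + (0)·(-31909) + (1)·(60863) + (0)·(149394) + (0)·(10231) + (0)·(-250693) + (0)·(-29118) = 60863
  c_5 = (0)·(-93118) + (0)·(109022) + (0)·(-31909) + (0)·(60863) + (0)·(149394) + (1)·(10231) + (0)·(-250693) + (0)·(-29118) = 10231
  c_6 = (-1)·(-93118) + (-1)·(109022) + (0)·(-31909) + (0)·(60863) + (-1)·(149394) + (0)·(10231) + (-1)·(-250693) + (0)·(-29118) = 85395
  c_7 = (1)·(-93118) + (0)·(109022) + (0)·(-31909) + (0)·(60863) + (-1)·(149394) + (0)·(10231) + (-1)·(-250693) + (0)·(-29118) = 8181
  c_8 = (0)·(-93118) + (0)·(109022) + (0)·(-31909) + (0)·(60863) + (1)·(149394) + (0)·(10231) + (0)·(-250693) + (0)·(-29118) = 149394
p = 11; digits c_i = Σ_j d_{ij}·11^j, 0 ≤ d_{ij} < 11:
  c_1 = 90145 = 0·11^0 + 0·11^1 + 8·11^2 + 1·11^3 + 6·11^4
  c_2 = 93118 = 3·11^0 + 6·11^1 + 10·11^2 + 3·11^3 + 6·11^4
  c_3 = 37299 = 9·11^0 + 2·11^1 + 0·11^2 + 6·11^3 + 2·11^4
  c_4 = 60863 = 0·11^0 + 0·11^1 + 8·11^2 + 1·11^3 + 4·11^4
  c_5 = 10231 = 1·11^0 + 6·11^1 + 7·11^2 + 7·11^3
  c_6 = 85395 = 2·11^0 + 8·11^1 + 1·11^2 + 9·11^3 + 5·11^4
  c_7 = 8181 = 8·11^0 + 6·11^1 + 1·11^2 + 6·11^3
  c_8 = 149394 = 3·11^0 + 7·11^1 + 2·11^2 + 2·11^3 + 10·11^4
Factor λ_0 = (0, 3, 9, 0, 1, 2, 8, 3)
Factor λ_1 = (0, 6, 2, 0, 6, 8, 6, 7)
Factor λ_2 = (8, 10, 0, 8, 7, 1, 1, 2)
Factor λ_3 = (1, 3, 6, 1, 7, 9, 6, 2)
Factor λ_4 = (6, 6, 2, 4, 0, 5, 0, 10)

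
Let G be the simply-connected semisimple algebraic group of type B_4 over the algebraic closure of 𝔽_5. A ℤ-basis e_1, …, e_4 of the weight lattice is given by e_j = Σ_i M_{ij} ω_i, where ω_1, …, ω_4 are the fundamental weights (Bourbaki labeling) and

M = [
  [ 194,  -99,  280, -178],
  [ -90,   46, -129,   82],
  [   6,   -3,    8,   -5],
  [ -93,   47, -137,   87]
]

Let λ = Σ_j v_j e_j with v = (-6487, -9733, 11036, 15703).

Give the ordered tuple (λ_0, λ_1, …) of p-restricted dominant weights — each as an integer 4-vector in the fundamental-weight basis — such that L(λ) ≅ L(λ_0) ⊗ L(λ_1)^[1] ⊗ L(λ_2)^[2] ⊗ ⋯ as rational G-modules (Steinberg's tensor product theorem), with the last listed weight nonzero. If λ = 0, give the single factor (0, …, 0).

((0, 4, 0, 4), (2, 2, 0, 3), (1, 4, 2, 2))

Compute c_i = Σ_j M_{ij} v_j with v = (-6487, -9733, 11036, 15703):
  c_1 = (194)·(-6487) + (-99)·(-9733) + 280·11036 + (-178)·(15703) = 35
  c_2 = (-90)·(-6487) + (46)·(-9733) + (-129)·(11036) + 82·15703 = 114
  c_3 = (6)·(-6487) + (-3)·(-9733) + 8·11036 + (-5)·(15703) = 50
  c_4 = (-93)·(-6487) + (47)·(-9733) + (-137)·(11036) + 87·15703 = 69
p = 5; digits c_i = Σ_j d_{ij}·5^j, 0 ≤ d_{ij} < 5:
  c_1 = 35 = 0·5^0 + 2·5^1 + 1·5^2
  c_2 = 114 = 4·5^0 + 2·5^1 + 4·5^2
  c_3 = 50 = 0·5^0 + 0·5^1 + 2·5^2
  c_4 = 69 = 4·5^0 + 3·5^1 + 2·5^2
Factor λ_0 = (0, 4, 0, 4)
Factor λ_1 = (2, 2, 0, 3)
Factor λ_2 = (1, 4, 2, 2)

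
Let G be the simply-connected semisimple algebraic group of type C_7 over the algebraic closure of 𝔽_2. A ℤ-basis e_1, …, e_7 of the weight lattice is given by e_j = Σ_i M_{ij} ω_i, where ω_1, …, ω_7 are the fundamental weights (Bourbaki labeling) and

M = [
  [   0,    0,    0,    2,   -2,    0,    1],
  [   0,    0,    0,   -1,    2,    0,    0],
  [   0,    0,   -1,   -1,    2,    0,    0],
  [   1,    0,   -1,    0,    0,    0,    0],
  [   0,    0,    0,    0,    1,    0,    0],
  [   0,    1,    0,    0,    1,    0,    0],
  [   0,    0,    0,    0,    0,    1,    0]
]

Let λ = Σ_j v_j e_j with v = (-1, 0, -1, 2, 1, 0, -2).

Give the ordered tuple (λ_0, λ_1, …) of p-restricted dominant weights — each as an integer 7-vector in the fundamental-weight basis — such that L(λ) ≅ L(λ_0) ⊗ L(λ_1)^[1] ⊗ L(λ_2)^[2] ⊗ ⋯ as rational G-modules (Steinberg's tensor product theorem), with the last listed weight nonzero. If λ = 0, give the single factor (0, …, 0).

((0, 0, 1, 0, 1, 1, 0),)

ω-coordinates c = M·v, v = (-1, 0, -1, 2, 1, 0, -2):
  c_1 = (0)·(-1) + (0)·(0) + (0)·(-1) + (2)·(2) + (-2)·(1) + (0)·(0) + (1)·(-2) = 0
  c_2 = (0)·(-1) + (0)·(0) + (0)·(-1) + (-1)·(2) + (2)·(1) + (0)·(0) + (0)·(-2) = 0
  c_3 = (0)·(-1) + (0)·(0) + (-1)·(-1) + (-1)·(2) + (2)·(1) + (0)·(0) + (0)·(-2) = 1
  c_4 = (1)·(-1) + (0)·(0) + (-1)·(-1) + (0)·(2) + (0)·(1) + (0)·(0) + (0)·(-2) = 0
  c_5 = (0)·(-1) + (0)·(0) + (0)·(-1) + (0)·(2) + (1)·(1) + (0)·(0) + (0)·(-2) = 1
  c_6 = (0)·(-1) + (1)·(0) + (0)·(-1) + (0)·(2) + (1)·(1) + (0)·(0) + (0)·(-2) = 1
  c_7 = (0)·(-1) + (0)·(0) + (0)·(-1) + (0)·(2) + (0)·(1) + (1)·(0) + (0)·(-2) = 0
Base-2 expansion of each c_i:
  c_1 = 0
  c_2 = 0
  c_3 = 1 = 1·2^0
  c_4 = 0
  c_5 = 1 = 1·2^0
  c_6 = 1 = 1·2^0
  c_7 = 0
Factor λ_0 = (0, 0, 1, 0, 1, 1, 0)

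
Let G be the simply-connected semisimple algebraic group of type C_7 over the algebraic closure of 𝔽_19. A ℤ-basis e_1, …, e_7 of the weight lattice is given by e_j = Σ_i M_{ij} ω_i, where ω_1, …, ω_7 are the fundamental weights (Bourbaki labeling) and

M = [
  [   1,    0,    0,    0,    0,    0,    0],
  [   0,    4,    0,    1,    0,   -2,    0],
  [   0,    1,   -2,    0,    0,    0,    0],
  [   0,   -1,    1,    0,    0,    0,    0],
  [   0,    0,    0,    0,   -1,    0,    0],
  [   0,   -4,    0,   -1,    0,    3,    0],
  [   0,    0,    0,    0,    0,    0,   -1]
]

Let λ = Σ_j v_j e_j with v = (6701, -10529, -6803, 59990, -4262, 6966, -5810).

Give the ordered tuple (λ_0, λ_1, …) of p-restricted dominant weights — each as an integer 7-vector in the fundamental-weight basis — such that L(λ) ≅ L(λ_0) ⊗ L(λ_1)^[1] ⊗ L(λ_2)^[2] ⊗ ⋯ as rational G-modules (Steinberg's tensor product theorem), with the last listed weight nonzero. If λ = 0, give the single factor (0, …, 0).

ω-coordinates c = M·v, v = (6701, -10529, -6803, 59990, -4262, 6966, -5810):
  c_1 = (1)·(6701) + (0)·(-10529) + (0)·(-6803) + (0)·(59990) + (0)·(-4262) + (0)·(6966) + (0)·(-5810) = 6701
  c_2 = (0)·(6701) + (4)·(-10529) + (0)·(-6803) + (1)·(59990) + (0)·(-4262) + (-2)·(6966) + (0)·(-5810) = 3942
  c_3 = (0)·(6701) + (1)·(-10529) + (-2)·(-6803) + (0)·(59990) + (0)·(-4262) + (0)·(6966) + (0)·(-5810) = 3077
  c_4 = (0)·(6701) + (-1)·(-10529) + (1)·(-6803) + (0)·(59990) + (0)·(-4262) + (0)·(6966) + (0)·(-5810) = 3726
  c_5 = (0)·(6701) + (0)·(-10529) + (0)·(-6803) + (0)·(59990) + (-1)·(-4262) + (0)·(6966) + (0)·(-5810) = 4262
  c_6 = (0)·(6701) + (-4)·(-10529) + (0)·(-6803) + (-1)·(59990) + (0)·(-4262) + (3)·(6966) + (0)·(-5810) = 3024
  c_7 = (0)·(6701) + (0)·(-10529) + (0)·(-6803) + (0)·(59990) + (0)·(-4262) + (0)·(6966) + (-1)·(-5810) = 5810
Writing each c_i in base p = 19:
  c_1 = 6701 = 13·19^0 + 10·19^1 + 18·19^2
  c_2 = 3942 = 9·19^0 + 17·19^1 + 10·19^2
  c_3 = 3077 = 18·19^0 + 9·19^1 + 8·19^2
  c_4 = 3726 = 2·19^0 + 6·19^1 + 10·19^2
  c_5 = 4262 = 6·19^0 + 15·19^1 + 11·19^2
  c_6 = 3024 = 3·19^0 + 7·19^1 + 8·19^2
  c_7 = 5810 = 15·19^0 + 1·19^1 + 16·19^2
Factor λ_0 = (13, 9, 18, 2, 6, 3, 15)
Factor λ_1 = (10, 17, 9, 6, 15, 7, 1)
Factor λ_2 = (18, 10, 8, 10, 11, 8, 16)

((13, 9, 18, 2, 6, 3, 15), (10, 17, 9, 6, 15, 7, 1), (18, 10, 8, 10, 11, 8, 16))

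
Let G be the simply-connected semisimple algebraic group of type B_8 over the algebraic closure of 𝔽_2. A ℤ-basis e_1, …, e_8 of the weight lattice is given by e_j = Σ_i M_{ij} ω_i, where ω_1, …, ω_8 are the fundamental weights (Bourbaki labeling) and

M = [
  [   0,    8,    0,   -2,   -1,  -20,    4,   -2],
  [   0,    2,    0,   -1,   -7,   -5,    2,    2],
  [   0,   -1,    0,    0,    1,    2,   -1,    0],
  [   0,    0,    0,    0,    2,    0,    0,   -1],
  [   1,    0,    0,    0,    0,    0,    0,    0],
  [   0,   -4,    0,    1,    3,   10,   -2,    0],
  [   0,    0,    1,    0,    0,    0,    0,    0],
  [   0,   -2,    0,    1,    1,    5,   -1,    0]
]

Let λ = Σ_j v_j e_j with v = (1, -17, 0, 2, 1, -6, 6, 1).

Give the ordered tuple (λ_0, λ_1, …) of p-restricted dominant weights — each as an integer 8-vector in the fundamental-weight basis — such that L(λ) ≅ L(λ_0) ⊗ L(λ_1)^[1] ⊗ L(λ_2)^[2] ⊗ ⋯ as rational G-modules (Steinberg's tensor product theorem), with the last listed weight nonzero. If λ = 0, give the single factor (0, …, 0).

In the fundamental-weight basis, λ has coordinates c = M·v (v = (1, -17, 0, 2, 1, -6, 6, 1)):
  c_1 = 0·1 + (8)·(-17) + 0·0 + (-2)·(2) + (-1)·(1) + (-20)·(-6) + 4·6 + (-2)·(1) = 1
  c_2 = 0·1 + (2)·(-17) + 0·0 + (-1)·(2) + (-7)·(1) + (-5)·(-6) + 2·6 + 2·1 = 1
  c_3 = 0·1 + (-1)·(-17) + 0·0 + 0·2 + 1·1 + (2)·(-6) + (-1)·(6) + 0·1 = 0
  c_4 = 0·1 + (0)·(-17) + 0·0 + 0·2 + 2·1 + (0)·(-6) + 0·6 + (-1)·(1) = 1
  c_5 = 1·1 + (0)·(-17) + 0·0 + 0·2 + 0·1 + (0)·(-6) + 0·6 + 0·1 = 1
  c_6 = 0·1 + (-4)·(-17) + 0·0 + 1·2 + 3·1 + (10)·(-6) + (-2)·(6) + 0·1 = 1
  c_7 = 0·1 + (0)·(-17) + 1·0 + 0·2 + 0·1 + (0)·(-6) + 0·6 + 0·1 = 0
  c_8 = 0·1 + (-2)·(-17) + 0·0 + 1·2 + 1·1 + (5)·(-6) + (-1)·(6) + 0·1 = 1
p = 2; digits c_i = Σ_j d_{ij}·2^j, 0 ≤ d_{ij} < 2:
  c_1 = 1 = 1·2^0
  c_2 = 1 = 1·2^0
  c_3 = 0
  c_4 = 1 = 1·2^0
  c_5 = 1 = 1·2^0
  c_6 = 1 = 1·2^0
  c_7 = 0
  c_8 = 1 = 1·2^0
p-restricted factor λ_0 = (1, 1, 0, 1, 1, 1, 0, 1)

((1, 1, 0, 1, 1, 1, 0, 1),)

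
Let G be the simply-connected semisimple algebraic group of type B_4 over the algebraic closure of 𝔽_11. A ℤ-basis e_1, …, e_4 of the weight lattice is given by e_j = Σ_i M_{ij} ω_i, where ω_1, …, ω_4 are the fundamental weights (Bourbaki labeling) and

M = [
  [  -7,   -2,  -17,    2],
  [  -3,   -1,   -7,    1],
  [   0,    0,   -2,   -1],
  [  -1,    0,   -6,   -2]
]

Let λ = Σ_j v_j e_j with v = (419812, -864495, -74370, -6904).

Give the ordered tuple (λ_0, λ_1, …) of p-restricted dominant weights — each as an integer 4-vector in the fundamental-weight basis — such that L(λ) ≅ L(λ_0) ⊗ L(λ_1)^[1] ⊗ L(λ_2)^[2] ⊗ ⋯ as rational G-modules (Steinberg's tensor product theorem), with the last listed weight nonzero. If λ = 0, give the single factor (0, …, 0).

((0, 0, 5, 0), (1, 4, 3, 4), (7, 2, 10, 2), (8, 1, 6, 8), (2, 8, 10, 2))

Converting to the ω-basis (c_i = row i of M dotted with v = (419812, -864495, -74370, -6904)):
  c_1 = -7*419812 + -2*-864495 + -17*-74370 + 2*-6904 = 40788
  c_2 = -3*419812 + -1*-864495 + -7*-74370 + 1*-6904 = 118745
  c_3 = 0*419812 + 0*-864495 + -2*-74370 + -1*-6904 = 155644
  c_4 = -1*419812 + 0*-864495 + -6*-74370 + -2*-6904 = 40216
Base-11 expansion of each c_i:
  c_1 = 40788 = 0·11^0 + 1·11^1 + 7·11^2 + 8·11^3 + 2·11^4
  c_2 = 118745 = 0·11^0 + 4·11^1 + 2·11^2 + 1·11^3 + 8·11^4
  c_3 = 155644 = 5·11^0 + 3·11^1 + 10·11^2 + 6·11^3 + 10·11^4
  c_4 = 40216 = 0·11^0 + 4·11^1 + 2·11^2 + 8·11^3 + 2·11^4
Factor λ_0 = (0, 0, 5, 0)
Factor λ_1 = (1, 4, 3, 4)
Factor λ_2 = (7, 2, 10, 2)
Factor λ_3 = (8, 1, 6, 8)
Factor λ_4 = (2, 8, 10, 2)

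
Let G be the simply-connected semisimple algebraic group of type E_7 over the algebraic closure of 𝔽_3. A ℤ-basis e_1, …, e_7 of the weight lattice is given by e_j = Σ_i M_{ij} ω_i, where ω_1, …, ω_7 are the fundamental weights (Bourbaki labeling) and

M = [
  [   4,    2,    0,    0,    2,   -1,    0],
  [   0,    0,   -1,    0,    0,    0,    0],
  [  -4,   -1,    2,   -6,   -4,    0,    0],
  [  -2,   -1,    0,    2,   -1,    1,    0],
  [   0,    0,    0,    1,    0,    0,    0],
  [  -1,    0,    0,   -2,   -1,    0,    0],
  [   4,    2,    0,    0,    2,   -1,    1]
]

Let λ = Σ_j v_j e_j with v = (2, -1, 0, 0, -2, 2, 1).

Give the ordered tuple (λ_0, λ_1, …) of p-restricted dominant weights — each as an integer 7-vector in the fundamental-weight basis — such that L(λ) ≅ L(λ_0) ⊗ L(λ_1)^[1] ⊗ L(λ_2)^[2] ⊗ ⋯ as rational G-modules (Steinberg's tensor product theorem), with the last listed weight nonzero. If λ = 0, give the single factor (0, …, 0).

In the fundamental-weight basis, λ has coordinates c = M·v (v = (2, -1, 0, 0, -2, 2, 1)):
  c_1 = (4)·(2) + (2)·(-1) + (0)·(0) + (0)·(0) + (2)·(-2) + (-1)·(2) + (0)·(1) = 0
  c_2 = (0)·(2) + (0)·(-1) + (-1)·(0) + (0)·(0) + (0)·(-2) + (0)·(2) + (0)·(1) = 0
  c_3 = (-4)·(2) + (-1)·(-1) + (2)·(0) + (-6)·(0) + (-4)·(-2) + (0)·(2) + (0)·(1) = 1
  c_4 = (-2)·(2) + (-1)·(-1) + (0)·(0) + (2)·(0) + (-1)·(-2) + (1)·(2) + (0)·(1) = 1
  c_5 = (0)·(2) + (0)·(-1) + (0)·(0) + (1)·(0) + (0)·(-2) + (0)·(2) + (0)·(1) = 0
  c_6 = (-1)·(2) + (0)·(-1) + (0)·(0) + (-2)·(0) + (-1)·(-2) + (0)·(2) + (0)·(1) = 0
  c_7 = (4)·(2) + (2)·(-1) + (0)·(0) + (0)·(0) + (2)·(-2) + (-1)·(2) + (1)·(1) = 1
p = 3; digits c_i = Σ_j d_{ij}·3^j, 0 ≤ d_{ij} < 3:
  c_1 = 0
  c_2 = 0
  c_3 = 1 = 1·3^0
  c_4 = 1 = 1·3^0
  c_5 = 0
  c_6 = 0
  c_7 = 1 = 1·3^0
Factor λ_0 = (0, 0, 1, 1, 0, 0, 1)

((0, 0, 1, 1, 0, 0, 1),)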